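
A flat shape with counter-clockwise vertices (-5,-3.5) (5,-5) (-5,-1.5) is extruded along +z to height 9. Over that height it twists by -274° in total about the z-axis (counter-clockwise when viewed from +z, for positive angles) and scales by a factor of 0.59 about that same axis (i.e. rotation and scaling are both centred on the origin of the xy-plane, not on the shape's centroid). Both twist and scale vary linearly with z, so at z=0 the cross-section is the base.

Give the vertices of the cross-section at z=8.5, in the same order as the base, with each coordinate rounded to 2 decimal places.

t = z/height = 8.5/9 = 0.944444
s = 1 + (scale-1)·z/height = 1 + (0.59-1)·8.5/9 = 0.612778
θ = twist·z/height = -274°·8.5/9 = -258.7778° = -4.516524 rad
cos θ = -0.194615, sin θ = 0.980880 (intermediates below are computed at full precision and shown rounded to 5 d.p.)
v1: (-5,-3.5) → rotate → (4.40615,-4.22325) → ×s → (2.69999,-2.58791) → (2.70,-2.59)
v2: (5,-5) → rotate → (3.93132,5.87747) → ×s → (2.40903,3.60158) → (2.41,3.60)
v3: (-5,-1.5) → rotate → (2.44439,-4.61248) → ×s → (1.49787,-2.82642) → (1.50,-2.83)

Cross-section at z=8.5: (2.70,-2.59) (2.41,3.60) (1.50,-2.83)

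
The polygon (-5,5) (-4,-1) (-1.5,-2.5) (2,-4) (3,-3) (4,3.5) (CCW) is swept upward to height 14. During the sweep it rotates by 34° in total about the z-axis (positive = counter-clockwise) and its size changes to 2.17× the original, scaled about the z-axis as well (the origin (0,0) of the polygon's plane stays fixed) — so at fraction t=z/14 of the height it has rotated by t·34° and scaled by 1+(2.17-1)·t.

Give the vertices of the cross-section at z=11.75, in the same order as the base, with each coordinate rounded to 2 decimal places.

Cross-section at z=11.75: (-13.44,3.97) (-6.02,-5.53) (-0.24,-5.77) (7.27,-5.07) (8.06,-2.38) (3.65,9.88)

t = z/height = 11.75/14 = 0.839286
s = 1 + (scale-1)·z/height = 1 + (2.17-1)·11.75/14 = 1.981964
θ = twist·z/height = 34°·11.75/14 = 28.5357° = 0.498042 rad
cos θ = 0.878520, sin θ = 0.477706 (intermediates below are computed at full precision and shown rounded to 5 d.p.)
v1: (-5,5) → rotate → (-6.78113,2.00407) → ×s → (-13.43996,3.97199) → (-13.44,3.97)
v2: (-4,-1) → rotate → (-3.03637,-2.78935) → ×s → (-6.01798,-5.52838) → (-6.02,-5.53)
v3: (-1.5,-2.5) → rotate → (-0.12351,-2.91286) → ×s → (-0.24480,-5.77318) → (-0.24,-5.77)
v4: (2,-4) → rotate → (3.66786,-2.55867) → ×s → (7.26958,-5.07118) → (7.27,-5.07)
v5: (3,-3) → rotate → (4.06868,-1.20244) → ×s → (8.06397,-2.38319) → (8.06,-2.38)
v6: (4,3.5) → rotate → (1.84211,4.98564) → ×s → (3.65099,9.88137) → (3.65,9.88)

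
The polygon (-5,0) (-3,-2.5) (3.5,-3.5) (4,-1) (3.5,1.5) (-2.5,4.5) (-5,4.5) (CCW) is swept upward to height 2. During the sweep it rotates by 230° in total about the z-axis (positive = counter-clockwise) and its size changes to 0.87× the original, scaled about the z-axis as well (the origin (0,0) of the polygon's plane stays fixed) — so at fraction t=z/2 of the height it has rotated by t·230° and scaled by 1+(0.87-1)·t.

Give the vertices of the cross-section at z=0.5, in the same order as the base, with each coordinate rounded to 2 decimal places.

Cross-section at z=0.5: (-2.60,-4.08) (0.48,-3.75) (4.68,1.04) (2.90,2.74) (0.60,3.64) (-4.97,0.30) (-6.27,-1.74)

t = z/height = 0.5/2 = 0.25
s = 1 + (scale-1)·z/height = 1 + (0.87-1)·0.5/2 = 0.967500
θ = twist·z/height = 230°·0.5/2 = 57.5000° = 1.003564 rad
cos θ = 0.537300, sin θ = 0.843391 (intermediates below are computed at full precision and shown rounded to 5 d.p.)
v1: (-5,0) → rotate → (-2.68650,-4.21696) → ×s → (-2.59919,-4.07991) → (-2.60,-4.08)
v2: (-3,-2.5) → rotate → (0.49658,-3.87342) → ×s → (0.48044,-3.74754) → (0.48,-3.75)
v3: (3.5,-3.5) → rotate → (4.83242,1.07132) → ×s → (4.67537,1.03650) → (4.68,1.04)
v4: (4,-1) → rotate → (2.99259,2.83627) → ×s → (2.89533,2.74409) → (2.90,2.74)
v5: (3.5,1.5) → rotate → (0.61546,3.75782) → ×s → (0.59546,3.63569) → (0.60,3.64)
v6: (-2.5,4.5) → rotate → (-5.13851,0.30937) → ×s → (-4.97151,0.29932) → (-4.97,0.30)
v7: (-5,4.5) → rotate → (-6.48176,-1.79911) → ×s → (-6.27110,-1.74064) → (-6.27,-1.74)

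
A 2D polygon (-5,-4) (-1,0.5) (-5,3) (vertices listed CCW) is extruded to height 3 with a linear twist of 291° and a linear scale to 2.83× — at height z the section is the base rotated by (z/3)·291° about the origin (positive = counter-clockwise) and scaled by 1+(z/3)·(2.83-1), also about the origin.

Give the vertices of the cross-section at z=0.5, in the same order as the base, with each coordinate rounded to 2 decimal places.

Cross-section at z=0.5: (-0.41,-8.35) (-1.35,-0.55) (-7.26,-2.29)

t = z/height = 0.5/3 = 0.166667
s = 1 + (scale-1)·z/height = 1 + (2.83-1)·0.5/3 = 1.305000
θ = twist·z/height = 291°·0.5/3 = 48.5000° = 0.846485 rad
cos θ = 0.662620, sin θ = 0.748956 (intermediates below are computed at full precision and shown rounded to 5 d.p.)
v1: (-5,-4) → rotate → (-0.31728,-6.39526) → ×s → (-0.41405,-8.34581) → (-0.41,-8.35)
v2: (-1,0.5) → rotate → (-1.03710,-0.41765) → ×s → (-1.35341,-0.54503) → (-1.35,-0.55)
v3: (-5,3) → rotate → (-5.55997,-1.75692) → ×s → (-7.25576,-2.29278) → (-7.26,-2.29)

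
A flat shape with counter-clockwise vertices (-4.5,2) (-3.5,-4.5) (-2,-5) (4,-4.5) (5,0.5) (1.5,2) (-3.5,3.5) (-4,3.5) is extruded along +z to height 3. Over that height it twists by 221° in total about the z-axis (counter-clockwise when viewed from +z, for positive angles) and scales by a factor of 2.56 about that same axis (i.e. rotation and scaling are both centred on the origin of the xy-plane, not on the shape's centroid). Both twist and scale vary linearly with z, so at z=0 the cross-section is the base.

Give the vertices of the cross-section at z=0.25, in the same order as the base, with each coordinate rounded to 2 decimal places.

t = z/height = 0.25/3 = 0.0833333
s = 1 + (scale-1)·z/height = 1 + (2.56-1)·0.25/3 = 1.130000
θ = twist·z/height = 221°·0.25/3 = 18.4167° = 0.321431 rad
cos θ = 0.948784, sin θ = 0.315925 (intermediates below are computed at full precision and shown rounded to 5 d.p.)
v1: (-4.5,2) → rotate → (-4.90138,0.47591) → ×s → (-5.53856,0.53777) → (-5.54,0.54)
v2: (-3.5,-4.5) → rotate → (-1.89908,-5.37527) → ×s → (-2.14596,-6.07405) → (-2.15,-6.07)
v3: (-2,-5) → rotate → (-0.31794,-5.37577) → ×s → (-0.35928,-6.07462) → (-0.36,-6.07)
v4: (4,-4.5) → rotate → (5.21680,-3.00583) → ×s → (5.89498,-3.39659) → (5.89,-3.40)
v5: (5,0.5) → rotate → (4.58596,2.05402) → ×s → (5.18213,2.32104) → (5.18,2.32)
v6: (1.5,2) → rotate → (0.79133,2.37146) → ×s → (0.89420,2.67975) → (0.89,2.68)
v7: (-3.5,3.5) → rotate → (-4.42648,2.21501) → ×s → (-5.00192,2.50296) → (-5.00,2.50)
v8: (-4,3.5) → rotate → (-4.90087,2.05704) → ×s → (-5.53799,2.32446) → (-5.54,2.32)

Cross-section at z=0.25: (-5.54,0.54) (-2.15,-6.07) (-0.36,-6.07) (5.89,-3.40) (5.18,2.32) (0.89,2.68) (-5.00,2.50) (-5.54,2.32)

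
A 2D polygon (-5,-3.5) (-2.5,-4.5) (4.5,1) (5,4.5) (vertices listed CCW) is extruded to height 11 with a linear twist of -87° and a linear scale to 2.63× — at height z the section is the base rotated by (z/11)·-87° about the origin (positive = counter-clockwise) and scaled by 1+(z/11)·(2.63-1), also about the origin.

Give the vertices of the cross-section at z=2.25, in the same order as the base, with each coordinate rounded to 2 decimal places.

t = z/height = 2.25/11 = 0.204545
s = 1 + (scale-1)·z/height = 1 + (2.63-1)·2.25/11 = 1.333409
θ = twist·z/height = -87°·2.25/11 = -17.7955° = -0.310589 rad
cos θ = 0.952154, sin θ = -0.305620 (intermediates below are computed at full precision and shown rounded to 5 d.p.)
v1: (-5,-3.5) → rotate → (-5.83044,-1.80444) → ×s → (-7.77436,-2.40606) → (-7.77,-2.41)
v2: (-2.5,-4.5) → rotate → (-3.75567,-3.52064) → ×s → (-5.00785,-4.69446) → (-5.01,-4.69)
v3: (4.5,1) → rotate → (4.59031,-0.42314) → ×s → (6.12076,-0.56421) → (6.12,-0.56)
v4: (5,4.5) → rotate → (6.13606,2.75659) → ×s → (8.18187,3.67567) → (8.18,3.68)

Cross-section at z=2.25: (-7.77,-2.41) (-5.01,-4.69) (6.12,-0.56) (8.18,3.68)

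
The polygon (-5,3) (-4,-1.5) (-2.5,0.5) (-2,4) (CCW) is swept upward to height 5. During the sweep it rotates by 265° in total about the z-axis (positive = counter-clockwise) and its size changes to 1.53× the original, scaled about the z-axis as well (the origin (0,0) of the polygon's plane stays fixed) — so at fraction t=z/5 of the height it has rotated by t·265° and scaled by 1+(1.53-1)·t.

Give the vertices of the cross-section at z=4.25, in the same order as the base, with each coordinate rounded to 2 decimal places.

Cross-section at z=4.25: (8.20,2.09) (2.54,5.65) (3.07,2.06) (6.16,-2.02)

t = z/height = 4.25/5 = 0.85
s = 1 + (scale-1)·z/height = 1 + (1.53-1)·4.25/5 = 1.450500
θ = twist·z/height = 265°·4.25/5 = 225.2500° = 3.931354 rad
cos θ = -0.704015, sin θ = -0.710185 (intermediates below are computed at full precision and shown rounded to 5 d.p.)
v1: (-5,3) → rotate → (5.65063,1.43888) → ×s → (8.19624,2.08710) → (8.20,2.09)
v2: (-4,-1.5) → rotate → (1.75078,3.89676) → ×s → (2.53951,5.65226) → (2.54,5.65)
v3: (-2.5,0.5) → rotate → (2.11513,1.42346) → ×s → (3.06800,2.06472) → (3.07,2.06)
v4: (-2,4) → rotate → (4.24877,-1.39569) → ×s → (6.16284,-2.02445) → (6.16,-2.02)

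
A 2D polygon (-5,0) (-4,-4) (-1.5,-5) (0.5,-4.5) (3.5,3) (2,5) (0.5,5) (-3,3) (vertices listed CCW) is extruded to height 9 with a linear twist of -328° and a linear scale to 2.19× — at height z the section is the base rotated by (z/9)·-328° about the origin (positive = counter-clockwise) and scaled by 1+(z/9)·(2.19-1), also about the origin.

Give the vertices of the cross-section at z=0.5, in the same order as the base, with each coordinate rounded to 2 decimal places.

t = z/height = 0.5/9 = 0.0555556
s = 1 + (scale-1)·z/height = 1 + (2.19-1)·0.5/9 = 1.066111
θ = twist·z/height = -328°·0.5/9 = -18.2222° = -0.318038 rad
cos θ = 0.949851, sin θ = -0.312703 (intermediates below are computed at full precision and shown rounded to 5 d.p.)
v1: (-5,0) → rotate → (-4.74925,1.56352) → ×s → (-5.06323,1.66688) → (-5.06,1.67)
v2: (-4,-4) → rotate → (-5.05022,-2.54859) → ×s → (-5.38409,-2.71708) → (-5.38,-2.72)
v3: (-1.5,-5) → rotate → (-2.98829,-4.28020) → ×s → (-3.18585,-4.56317) → (-3.19,-4.56)
v4: (0.5,-4.5) → rotate → (-0.93224,-4.43068) → ×s → (-0.99387,-4.72360) → (-0.99,-4.72)
v5: (3.5,3) → rotate → (4.26259,1.75509) → ×s → (4.54439,1.87112) → (4.54,1.87)
v6: (2,5) → rotate → (3.46322,4.12385) → ×s → (3.69218,4.39648) → (3.69,4.40)
v7: (0.5,5) → rotate → (2.03844,4.59290) → ×s → (2.17321,4.89654) → (2.17,4.90)
v8: (-3,3) → rotate → (-1.91144,3.78766) → ×s → (-2.03781,4.03807) → (-2.04,4.04)

Cross-section at z=0.5: (-5.06,1.67) (-5.38,-2.72) (-3.19,-4.56) (-0.99,-4.72) (4.54,1.87) (3.69,4.40) (2.17,4.90) (-2.04,4.04)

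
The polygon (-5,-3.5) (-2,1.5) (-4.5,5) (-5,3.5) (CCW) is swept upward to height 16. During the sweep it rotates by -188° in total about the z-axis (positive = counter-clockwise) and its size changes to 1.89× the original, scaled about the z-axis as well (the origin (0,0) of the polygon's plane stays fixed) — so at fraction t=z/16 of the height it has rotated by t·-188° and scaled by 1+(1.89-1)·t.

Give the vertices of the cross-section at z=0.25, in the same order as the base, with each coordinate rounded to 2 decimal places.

t = z/height = 0.25/16 = 0.015625
s = 1 + (scale-1)·z/height = 1 + (1.89-1)·0.25/16 = 1.013906
θ = twist·z/height = -188°·0.25/16 = -2.9375° = -0.051269 rad
cos θ = 0.998686, sin θ = -0.051247 (intermediates below are computed at full precision and shown rounded to 5 d.p.)
v1: (-5,-3.5) → rotate → (-5.17279,-3.23917) → ×s → (-5.24473,-3.28421) → (-5.24,-3.28)
v2: (-2,1.5) → rotate → (-1.92050,1.60052) → ×s → (-1.94721,1.62278) → (-1.95,1.62)
v3: (-4.5,5) → rotate → (-4.23785,5.22404) → ×s → (-4.29679,5.29669) → (-4.30,5.30)
v4: (-5,3.5) → rotate → (-4.81407,3.75163) → ×s → (-4.88101,3.80381) → (-4.88,3.80)

Cross-section at z=0.25: (-5.24,-3.28) (-1.95,1.62) (-4.30,5.30) (-4.88,3.80)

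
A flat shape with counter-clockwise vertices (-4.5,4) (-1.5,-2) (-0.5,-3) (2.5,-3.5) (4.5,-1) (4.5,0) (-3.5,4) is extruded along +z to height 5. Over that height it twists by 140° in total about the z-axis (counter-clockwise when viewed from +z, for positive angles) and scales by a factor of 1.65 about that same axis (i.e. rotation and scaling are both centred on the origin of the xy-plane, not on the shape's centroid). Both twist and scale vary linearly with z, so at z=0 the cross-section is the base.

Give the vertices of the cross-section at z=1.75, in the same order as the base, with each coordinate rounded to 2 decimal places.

Cross-section at z=1.75: (-7.33,-0.95) (0.64,-3.00) (2.38,-2.88) (5.26,-0.50) (4.55,3.36) (3.62,4.17) (-6.52,-0.02)

t = z/height = 1.75/5 = 0.35
s = 1 + (scale-1)·z/height = 1 + (1.65-1)·1.75/5 = 1.227500
θ = twist·z/height = 140°·1.75/5 = 49.0000° = 0.855211 rad
cos θ = 0.656059, sin θ = 0.754710 (intermediates below are computed at full precision and shown rounded to 5 d.p.)
v1: (-4.5,4) → rotate → (-5.97110,-0.77196) → ×s → (-7.32953,-0.94758) → (-7.33,-0.95)
v2: (-1.5,-2) → rotate → (0.52533,-2.44418) → ×s → (0.64484,-3.00023) → (0.64,-3.00)
v3: (-0.5,-3) → rotate → (1.93610,-2.34553) → ×s → (2.37656,-2.87914) → (2.38,-2.88)
v4: (2.5,-3.5) → rotate → (4.28163,-0.40943) → ×s → (5.25570,-0.50258) → (5.26,-0.50)
v5: (4.5,-1) → rotate → (3.70698,2.74013) → ×s → (4.55031,3.36351) → (4.55,3.36)
v6: (4.5,0) → rotate → (2.95227,3.39619) → ×s → (3.62391,4.16883) → (3.62,4.17)
v7: (-3.5,4) → rotate → (-5.31504,-0.01725) → ×s → (-6.52422,-0.02117) → (-6.52,-0.02)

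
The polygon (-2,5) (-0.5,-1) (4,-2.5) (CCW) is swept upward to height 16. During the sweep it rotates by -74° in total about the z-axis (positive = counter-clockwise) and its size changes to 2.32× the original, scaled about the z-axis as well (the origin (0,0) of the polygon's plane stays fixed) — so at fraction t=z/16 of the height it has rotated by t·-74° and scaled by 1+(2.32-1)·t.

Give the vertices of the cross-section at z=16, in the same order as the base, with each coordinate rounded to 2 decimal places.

t = z/height = 16/16 = 1
s = 1 + (scale-1)·z/height = 1 + (2.32-1)·16/16 = 2.320000
θ = twist·z/height = -74°·16/16 = -74.0000° = -1.291544 rad
cos θ = 0.275637, sin θ = -0.961262 (intermediates below are computed at full precision and shown rounded to 5 d.p.)
v1: (-2,5) → rotate → (4.25503,3.30071) → ×s → (9.87168,7.65765) → (9.87,7.66)
v2: (-0.5,-1) → rotate → (-1.09908,0.20499) → ×s → (-2.54987,0.47558) → (-2.55,0.48)
v3: (4,-2.5) → rotate → (-1.30060,-4.53414) → ×s → (-3.01740,-10.51921) → (-3.02,-10.52)

Cross-section at z=16: (9.87,7.66) (-2.55,0.48) (-3.02,-10.52)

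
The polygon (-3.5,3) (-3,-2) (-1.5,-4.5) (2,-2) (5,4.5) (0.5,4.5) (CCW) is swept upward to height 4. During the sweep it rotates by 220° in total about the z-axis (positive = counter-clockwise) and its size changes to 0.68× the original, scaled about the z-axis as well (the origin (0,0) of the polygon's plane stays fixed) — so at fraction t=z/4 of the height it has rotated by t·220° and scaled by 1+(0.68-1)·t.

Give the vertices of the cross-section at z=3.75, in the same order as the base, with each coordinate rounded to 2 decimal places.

t = z/height = 3.75/4 = 0.9375
s = 1 + (scale-1)·z/height = 1 + (0.68-1)·3.75/4 = 0.700000
θ = twist·z/height = 220°·3.75/4 = 206.2500° = 3.599742 rad
cos θ = -0.896873, sin θ = -0.442289 (intermediates below are computed at full precision and shown rounded to 5 d.p.)
v1: (-3.5,3) → rotate → (4.46592,-1.14261) → ×s → (3.12614,-0.79983) → (3.13,-0.80)
v2: (-3,-2) → rotate → (1.80604,3.12061) → ×s → (1.26423,2.18443) → (1.26,2.18)
v3: (-1.5,-4.5) → rotate → (-0.64499,4.69936) → ×s → (-0.45149,3.28955) → (-0.45,3.29)
v4: (2,-2) → rotate → (-2.67832,0.90917) → ×s → (-1.87483,0.63642) → (-1.87,0.64)
v5: (5,4.5) → rotate → (-2.49406,-6.24737) → ×s → (-1.74585,-4.37316) → (-1.75,-4.37)
v6: (0.5,4.5) → rotate → (1.54186,-4.25707) → ×s → (1.07930,-2.97995) → (1.08,-2.98)

Cross-section at z=3.75: (3.13,-0.80) (1.26,2.18) (-0.45,3.29) (-1.87,0.64) (-1.75,-4.37) (1.08,-2.98)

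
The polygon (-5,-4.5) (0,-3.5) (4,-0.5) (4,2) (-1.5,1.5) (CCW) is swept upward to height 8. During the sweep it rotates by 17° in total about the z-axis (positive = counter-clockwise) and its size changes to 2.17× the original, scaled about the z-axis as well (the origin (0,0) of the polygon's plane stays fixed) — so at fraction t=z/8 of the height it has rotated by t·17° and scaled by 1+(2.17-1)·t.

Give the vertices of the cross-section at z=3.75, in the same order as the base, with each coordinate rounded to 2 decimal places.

t = z/height = 3.75/8 = 0.46875
s = 1 + (scale-1)·z/height = 1 + (2.17-1)·3.75/8 = 1.548438
θ = twist·z/height = 17°·3.75/8 = 7.9688° = 0.139081 rad
cos θ = 0.990344, sin θ = 0.138633 (intermediates below are computed at full precision and shown rounded to 5 d.p.)
v1: (-5,-4.5) → rotate → (-4.32787,-5.14971) → ×s → (-6.70144,-7.97401) → (-6.70,-7.97)
v2: (0,-3.5) → rotate → (0.48522,-3.46620) → ×s → (0.75133,-5.36720) → (0.75,-5.37)
v3: (4,-0.5) → rotate → (4.03069,0.05936) → ×s → (6.24127,0.09192) → (6.24,0.09)
v4: (4,2) → rotate → (3.68411,2.53522) → ×s → (5.70461,3.92563) → (5.70,3.93)
v5: (-1.5,1.5) → rotate → (-1.69347,1.27757) → ×s → (-2.62223,1.97823) → (-2.62,1.98)

Cross-section at z=3.75: (-6.70,-7.97) (0.75,-5.37) (6.24,0.09) (5.70,3.93) (-2.62,1.98)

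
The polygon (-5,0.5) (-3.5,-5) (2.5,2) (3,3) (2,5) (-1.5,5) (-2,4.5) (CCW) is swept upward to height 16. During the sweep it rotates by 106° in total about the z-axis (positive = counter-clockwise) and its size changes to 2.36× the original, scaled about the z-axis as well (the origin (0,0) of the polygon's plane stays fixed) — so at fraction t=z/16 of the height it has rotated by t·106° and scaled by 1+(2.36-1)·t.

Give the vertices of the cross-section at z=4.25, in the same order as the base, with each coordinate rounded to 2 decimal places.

t = z/height = 4.25/16 = 0.265625
s = 1 + (scale-1)·z/height = 1 + (2.36-1)·4.25/16 = 1.361250
θ = twist·z/height = 106°·4.25/16 = 28.1563° = 0.491419 rad
cos θ = 0.881664, sin θ = 0.471878 (intermediates below are computed at full precision and shown rounded to 5 d.p.)
v1: (-5,0.5) → rotate → (-4.64426,-1.91856) → ×s → (-6.32200,-2.61163) → (-6.32,-2.61)
v2: (-3.5,-5) → rotate → (-0.72644,-6.05989) → ×s → (-0.98886,-8.24903) → (-0.99,-8.25)
v3: (2.5,2) → rotate → (1.26040,2.94302) → ×s → (1.71573,4.00619) → (1.72,4.01)
v4: (3,3) → rotate → (1.22936,4.06063) → ×s → (1.67346,5.52753) → (1.67,5.53)
v5: (2,5) → rotate → (-0.59606,5.35208) → ×s → (-0.81139,7.28551) → (-0.81,7.29)
v6: (-1.5,5) → rotate → (-3.68188,3.70050) → ×s → (-5.01197,5.03731) → (-5.01,5.04)
v7: (-2,4.5) → rotate → (-3.88678,3.02373) → ×s → (-5.29088,4.11606) → (-5.29,4.12)

Cross-section at z=4.25: (-6.32,-2.61) (-0.99,-8.25) (1.72,4.01) (1.67,5.53) (-0.81,7.29) (-5.01,5.04) (-5.29,4.12)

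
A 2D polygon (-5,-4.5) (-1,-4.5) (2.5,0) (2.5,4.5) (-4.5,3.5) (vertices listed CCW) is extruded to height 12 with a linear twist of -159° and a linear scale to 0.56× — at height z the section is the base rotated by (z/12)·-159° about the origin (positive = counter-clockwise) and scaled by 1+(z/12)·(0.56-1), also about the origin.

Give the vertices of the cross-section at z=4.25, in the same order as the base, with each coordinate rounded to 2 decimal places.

t = z/height = 4.25/12 = 0.354167
s = 1 + (scale-1)·z/height = 1 + (0.56-1)·4.25/12 = 0.844167
θ = twist·z/height = -159°·4.25/12 = -56.3125° = -0.982839 rad
cos θ = 0.554663, sin θ = -0.832075 (intermediates below are computed at full precision and shown rounded to 5 d.p.)
v1: (-5,-4.5) → rotate → (-6.51765,1.66439) → ×s → (-5.50199,1.40502) → (-5.50,1.41)
v2: (-1,-4.5) → rotate → (-4.29900,-1.66391) → ×s → (-3.62907,-1.40462) → (-3.63,-1.40)
v3: (2.5,0) → rotate → (1.38666,-2.08019) → ×s → (1.17057,-1.75603) → (1.17,-1.76)
v4: (2.5,4.5) → rotate → (5.13100,0.41580) → ×s → (4.33142,0.35100) → (4.33,0.35)
v5: (-4.5,3.5) → rotate → (0.41628,5.68566) → ×s → (0.35141,4.79964) → (0.35,4.80)

Cross-section at z=4.25: (-5.50,1.41) (-3.63,-1.40) (1.17,-1.76) (4.33,0.35) (0.35,4.80)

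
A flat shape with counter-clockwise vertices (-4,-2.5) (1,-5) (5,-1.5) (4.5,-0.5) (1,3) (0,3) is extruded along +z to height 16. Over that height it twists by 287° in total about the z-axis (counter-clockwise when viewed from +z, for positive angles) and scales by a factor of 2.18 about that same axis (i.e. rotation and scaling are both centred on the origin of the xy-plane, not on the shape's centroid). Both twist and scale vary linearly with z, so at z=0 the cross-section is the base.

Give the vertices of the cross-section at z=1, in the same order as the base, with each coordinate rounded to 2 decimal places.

Cross-section at z=1: (-3.26,-3.88) (2.68,-4.78) (5.60,0.12) (4.76,0.98) (0.03,3.40) (-0.99,3.06)

t = z/height = 1/16 = 0.0625
s = 1 + (scale-1)·z/height = 1 + (2.18-1)·1/16 = 1.073750
θ = twist·z/height = 287°·1/16 = 17.9375° = 0.313068 rad
cos θ = 0.951393, sin θ = 0.307979 (intermediates below are computed at full precision and shown rounded to 5 d.p.)
v1: (-4,-2.5) → rotate → (-3.03562,-3.61040) → ×s → (-3.25950,-3.87667) → (-3.26,-3.88)
v2: (1,-5) → rotate → (2.49129,-4.44899) → ×s → (2.67502,-4.77710) → (2.68,-4.78)
v3: (5,-1.5) → rotate → (5.21893,0.11281) → ×s → (5.60383,0.12113) → (5.60,0.12)
v4: (4.5,-0.5) → rotate → (4.43526,0.91021) → ×s → (4.76236,0.97734) → (4.76,0.98)
v5: (1,3) → rotate → (0.02745,3.16216) → ×s → (0.02948,3.39537) → (0.03,3.40)
v6: (0,3) → rotate → (-0.92394,2.85418) → ×s → (-0.99208,3.06467) → (-0.99,3.06)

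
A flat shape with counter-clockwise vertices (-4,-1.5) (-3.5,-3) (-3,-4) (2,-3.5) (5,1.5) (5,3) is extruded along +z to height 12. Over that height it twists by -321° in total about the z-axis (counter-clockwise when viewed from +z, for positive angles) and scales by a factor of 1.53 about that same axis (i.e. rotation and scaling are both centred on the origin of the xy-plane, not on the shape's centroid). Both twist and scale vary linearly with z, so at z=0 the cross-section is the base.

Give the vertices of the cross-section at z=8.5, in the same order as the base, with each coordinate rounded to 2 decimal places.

Cross-section at z=8.5: (5.24,-2.65) (6.30,-0.75) (6.84,0.69) (1.68,5.28) (-6.18,3.66) (-7.69,2.27)

t = z/height = 8.5/12 = 0.708333
s = 1 + (scale-1)·z/height = 1 + (1.53-1)·8.5/12 = 1.375417
θ = twist·z/height = -321°·8.5/12 = -227.3750° = -3.968442 rad
cos θ = -0.677197, sin θ = 0.735802 (intermediates below are computed at full precision and shown rounded to 5 d.p.)
v1: (-4,-1.5) → rotate → (3.81249,-1.92741) → ×s → (5.24376,-2.65099) → (5.24,-2.65)
v2: (-3.5,-3) → rotate → (4.57759,-0.54371) → ×s → (6.29610,-0.74783) → (6.30,-0.75)
v3: (-3,-4) → rotate → (4.97480,0.50138) → ×s → (6.84242,0.68961) → (6.84,0.69)
v4: (2,-3.5) → rotate → (1.22091,3.84179) → ×s → (1.67926,5.28407) → (1.68,5.28)
v5: (5,1.5) → rotate → (-4.48969,2.66321) → ×s → (-6.17519,3.66303) → (-6.18,3.66)
v6: (5,3) → rotate → (-5.59339,1.64742) → ×s → (-7.69324,2.26588) → (-7.69,2.27)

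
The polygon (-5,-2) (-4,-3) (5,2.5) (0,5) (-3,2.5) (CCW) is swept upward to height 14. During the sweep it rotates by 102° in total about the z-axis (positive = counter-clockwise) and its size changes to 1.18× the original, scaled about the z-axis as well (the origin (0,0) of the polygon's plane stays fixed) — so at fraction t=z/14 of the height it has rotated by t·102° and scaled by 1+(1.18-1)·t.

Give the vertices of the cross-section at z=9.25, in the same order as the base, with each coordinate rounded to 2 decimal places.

Cross-section at z=9.25: (-0.08,-6.03) (1.38,-5.42) (-0.43,6.24) (-5.16,2.15) (-3.87,-2.02)

t = z/height = 9.25/14 = 0.660714
s = 1 + (scale-1)·z/height = 1 + (1.18-1)·9.25/14 = 1.118929
θ = twist·z/height = 102°·9.25/14 = 67.3929° = 1.176227 rad
cos θ = 0.384410, sin θ = 0.923162 (intermediates below are computed at full precision and shown rounded to 5 d.p.)
v1: (-5,-2) → rotate → (-0.07573,-5.38463) → ×s → (-0.08473,-6.02502) → (-0.08,-6.03)
v2: (-4,-3) → rotate → (1.23185,-4.84588) → ×s → (1.37835,-5.42219) → (1.38,-5.42)
v3: (5,2.5) → rotate → (-0.38585,5.57684) → ×s → (-0.43174,6.24008) → (-0.43,6.24)
v4: (0,5) → rotate → (-4.61581,1.92205) → ×s → (-5.16476,2.15064) → (-5.16,2.15)
v5: (-3,2.5) → rotate → (-3.46114,-1.80846) → ×s → (-3.87277,-2.02354) → (-3.87,-2.02)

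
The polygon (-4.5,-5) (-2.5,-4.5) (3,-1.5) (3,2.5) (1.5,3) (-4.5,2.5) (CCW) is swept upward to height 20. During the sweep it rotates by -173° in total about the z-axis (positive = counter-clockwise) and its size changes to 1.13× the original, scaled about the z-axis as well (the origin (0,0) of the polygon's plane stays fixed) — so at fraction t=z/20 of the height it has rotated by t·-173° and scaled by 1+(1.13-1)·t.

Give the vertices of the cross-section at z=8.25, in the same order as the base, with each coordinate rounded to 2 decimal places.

t = z/height = 8.25/20 = 0.4125
s = 1 + (scale-1)·z/height = 1 + (1.13-1)·8.25/20 = 1.053625
θ = twist·z/height = -173°·8.25/20 = -71.3625° = -1.245511 rad
cos θ = 0.319580, sin θ = -0.947559 (intermediates below are computed at full precision and shown rounded to 5 d.p.)
v1: (-4.5,-5) → rotate → (-6.17591,2.66612) → ×s → (-6.50709,2.80909) → (-6.51,2.81)
v2: (-2.5,-4.5) → rotate → (-5.06297,0.93079) → ×s → (-5.33447,0.98070) → (-5.33,0.98)
v3: (3,-1.5) → rotate → (-0.46260,-3.32205) → ×s → (-0.48741,-3.50019) → (-0.49,-3.50)
v4: (3,2.5) → rotate → (3.32764,-2.04373) → ×s → (3.50608,-2.15332) → (3.51,-2.15)
v5: (1.5,3) → rotate → (3.32205,-0.46260) → ×s → (3.50019,-0.48741) → (3.50,-0.49)
v6: (-4.5,2.5) → rotate → (0.93079,5.06297) → ×s → (0.98070,5.33447) → (0.98,5.33)

Cross-section at z=8.25: (-6.51,2.81) (-5.33,0.98) (-0.49,-3.50) (3.51,-2.15) (3.50,-0.49) (0.98,5.33)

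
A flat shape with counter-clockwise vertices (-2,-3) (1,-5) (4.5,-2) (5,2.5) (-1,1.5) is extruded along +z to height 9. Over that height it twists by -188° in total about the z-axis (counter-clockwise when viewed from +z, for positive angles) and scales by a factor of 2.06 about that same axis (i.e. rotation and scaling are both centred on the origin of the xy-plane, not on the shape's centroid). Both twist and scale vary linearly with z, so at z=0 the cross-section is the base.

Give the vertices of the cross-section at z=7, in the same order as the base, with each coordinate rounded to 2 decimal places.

t = z/height = 7/9 = 0.777778
s = 1 + (scale-1)·z/height = 1 + (2.06-1)·7/9 = 1.824444
θ = twist·z/height = -188°·7/9 = -146.2222° = -2.552059 rad
cos θ = -0.831200, sin θ = -0.555973 (intermediates below are computed at full precision and shown rounded to 5 d.p.)
v1: (-2,-3) → rotate → (-0.00552,3.60555) → ×s → (-0.01007,6.57812) → (-0.01,6.58)
v2: (1,-5) → rotate → (-3.61107,3.60003) → ×s → (-6.58819,6.56805) → (-6.59,6.57)
v3: (4.5,-2) → rotate → (-4.85235,-0.83948) → ×s → (-8.85284,-1.53158) → (-8.85,-1.53)
v4: (5,2.5) → rotate → (-2.76607,-4.85787) → ×s → (-5.04654,-8.86291) → (-5.05,-8.86)
v5: (-1,1.5) → rotate → (1.66516,-0.69083) → ×s → (3.03799,-1.26038) → (3.04,-1.26)

Cross-section at z=7: (-0.01,6.58) (-6.59,6.57) (-8.85,-1.53) (-5.05,-8.86) (3.04,-1.26)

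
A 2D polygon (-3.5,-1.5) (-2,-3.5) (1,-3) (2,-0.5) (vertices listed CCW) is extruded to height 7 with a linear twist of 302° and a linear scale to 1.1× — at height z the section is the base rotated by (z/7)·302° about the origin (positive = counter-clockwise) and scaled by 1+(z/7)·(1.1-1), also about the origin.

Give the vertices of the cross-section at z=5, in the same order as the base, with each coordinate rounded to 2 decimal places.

Cross-section at z=5: (2.11,3.49) (-0.45,4.30) (-2.75,1.98) (-2.05,-0.82)

t = z/height = 5/7 = 0.714286
s = 1 + (scale-1)·z/height = 1 + (1.1-1)·5/7 = 1.071429
θ = twist·z/height = 302°·5/7 = 215.7143° = 3.764925 rad
cos θ = -0.811938, sin θ = -0.583744 (intermediates below are computed at full precision and shown rounded to 5 d.p.)
v1: (-3.5,-1.5) → rotate → (1.96617,3.26101) → ×s → (2.10661,3.49394) → (2.11,3.49)
v2: (-2,-3.5) → rotate → (-0.41923,4.00927) → ×s → (-0.44917,4.29565) → (-0.45,4.30)
v3: (1,-3) → rotate → (-2.56317,1.85207) → ×s → (-2.74625,1.98436) → (-2.75,1.98)
v4: (2,-0.5) → rotate → (-1.91575,-0.76152) → ×s → (-2.05259,-0.81591) → (-2.05,-0.82)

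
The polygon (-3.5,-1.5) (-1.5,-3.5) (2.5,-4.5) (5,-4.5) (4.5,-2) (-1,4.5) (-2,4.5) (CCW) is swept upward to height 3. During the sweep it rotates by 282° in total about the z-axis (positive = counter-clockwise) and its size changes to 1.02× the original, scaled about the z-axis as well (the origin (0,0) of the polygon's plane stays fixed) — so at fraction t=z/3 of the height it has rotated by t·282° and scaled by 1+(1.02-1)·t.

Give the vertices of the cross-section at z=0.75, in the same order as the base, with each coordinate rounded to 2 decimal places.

Cross-section at z=0.75: (0.25,-3.82) (2.81,-2.60) (5.10,0.86) (5.94,3.23) (3.40,3.59) (-4.60,0.56) (-4.93,-0.39)

t = z/height = 0.75/3 = 0.25
s = 1 + (scale-1)·z/height = 1 + (1.02-1)·0.75/3 = 1.005000
θ = twist·z/height = 282°·0.75/3 = 70.5000° = 1.230457 rad
cos θ = 0.333807, sin θ = 0.942641 (intermediates below are computed at full precision and shown rounded to 5 d.p.)
v1: (-3.5,-1.5) → rotate → (0.24564,-3.79996) → ×s → (0.24687,-3.81896) → (0.25,-3.82)
v2: (-1.5,-3.5) → rotate → (2.79853,-2.58229) → ×s → (2.81253,-2.59520) → (2.81,-2.60)
v3: (2.5,-4.5) → rotate → (5.07640,0.85447) → ×s → (5.10179,0.85875) → (5.10,0.86)
v4: (5,-4.5) → rotate → (5.91092,3.21108) → ×s → (5.94048,3.22713) → (5.94,3.23)
v5: (4.5,-2) → rotate → (3.38741,3.57427) → ×s → (3.40435,3.59214) → (3.40,3.59)
v6: (-1,4.5) → rotate → (-4.57569,0.55949) → ×s → (-4.59857,0.56229) → (-4.60,0.56)
v7: (-2,4.5) → rotate → (-4.90950,-0.38315) → ×s → (-4.93405,-0.38507) → (-4.93,-0.39)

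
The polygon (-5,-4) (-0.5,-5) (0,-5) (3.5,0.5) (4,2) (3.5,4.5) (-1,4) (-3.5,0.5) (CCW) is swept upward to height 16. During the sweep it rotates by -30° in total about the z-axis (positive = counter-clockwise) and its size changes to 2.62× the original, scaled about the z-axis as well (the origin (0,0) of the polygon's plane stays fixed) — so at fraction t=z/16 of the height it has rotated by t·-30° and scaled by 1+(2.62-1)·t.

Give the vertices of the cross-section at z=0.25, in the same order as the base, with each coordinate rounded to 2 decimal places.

Cross-section at z=0.25: (-5.16,-4.06) (-0.55,-5.12) (-0.04,-5.13) (3.59,0.48) (4.12,2.02) (3.63,4.58) (-0.99,4.11) (-3.58,0.54)

t = z/height = 0.25/16 = 0.015625
s = 1 + (scale-1)·z/height = 1 + (2.62-1)·0.25/16 = 1.025313
θ = twist·z/height = -30°·0.25/16 = -0.4688° = -0.008181 rad
cos θ = 0.999967, sin θ = -0.008181 (intermediates below are computed at full precision and shown rounded to 5 d.p.)
v1: (-5,-4) → rotate → (-5.03256,-3.95896) → ×s → (-5.15994,-4.05917) → (-5.16,-4.06)
v2: (-0.5,-5) → rotate → (-0.54089,-4.99574) → ×s → (-0.55458,-5.12220) → (-0.55,-5.12)
v3: (0,-5) → rotate → (-0.04091,-4.99983) → ×s → (-0.04194,-5.12639) → (-0.04,-5.13)
v4: (3.5,0.5) → rotate → (3.50397,0.47135) → ×s → (3.59267,0.48328) → (3.59,0.48)
v5: (4,2) → rotate → (4.01623,1.96721) → ×s → (4.11789,2.01700) → (4.12,2.02)
v6: (3.5,4.5) → rotate → (3.53670,4.47122) → ×s → (3.62622,4.58439) → (3.63,4.58)
v7: (-1,4) → rotate → (-0.96724,4.00805) → ×s → (-0.99173,4.10950) → (-0.99,4.11)
v8: (-3.5,0.5) → rotate → (-3.49579,0.52862) → ×s → (-3.58428,0.54200) → (-3.58,0.54)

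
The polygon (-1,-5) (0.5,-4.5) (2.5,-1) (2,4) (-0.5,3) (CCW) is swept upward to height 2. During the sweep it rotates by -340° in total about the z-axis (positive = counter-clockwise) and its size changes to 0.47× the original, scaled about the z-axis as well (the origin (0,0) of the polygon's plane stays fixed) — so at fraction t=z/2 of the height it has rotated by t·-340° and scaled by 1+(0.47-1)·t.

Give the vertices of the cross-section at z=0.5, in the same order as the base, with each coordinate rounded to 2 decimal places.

t = z/height = 0.5/2 = 0.25
s = 1 + (scale-1)·z/height = 1 + (0.47-1)·0.5/2 = 0.867500
θ = twist·z/height = -340°·0.5/2 = -85.0000° = -1.483530 rad
cos θ = 0.087156, sin θ = -0.996195 (intermediates below are computed at full precision and shown rounded to 5 d.p.)
v1: (-1,-5) → rotate → (-5.06813,0.56042) → ×s → (-4.39660,0.48616) → (-4.40,0.49)
v2: (0.5,-4.5) → rotate → (-4.43930,-0.89030) → ×s → (-3.85109,-0.77233) → (-3.85,-0.77)
v3: (2.5,-1) → rotate → (-0.77831,-2.57764) → ×s → (-0.67518,-2.23610) → (-0.68,-2.24)
v4: (2,4) → rotate → (4.15909,-1.64377) → ×s → (3.60801,-1.42597) → (3.61,-1.43)
v5: (-0.5,3) → rotate → (2.94501,0.75956) → ×s → (2.55479,0.65892) → (2.55,0.66)

Cross-section at z=0.5: (-4.40,0.49) (-3.85,-0.77) (-0.68,-2.24) (3.61,-1.43) (2.55,0.66)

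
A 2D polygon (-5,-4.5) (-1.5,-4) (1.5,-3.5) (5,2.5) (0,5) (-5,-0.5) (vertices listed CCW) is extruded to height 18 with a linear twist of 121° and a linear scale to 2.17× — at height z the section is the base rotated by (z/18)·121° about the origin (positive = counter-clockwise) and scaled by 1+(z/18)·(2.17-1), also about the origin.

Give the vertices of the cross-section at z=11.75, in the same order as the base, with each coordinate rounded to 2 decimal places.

Cross-section at z=11.75: (6.11,-10.17) (6.42,-3.94) (6.56,1.42) (-2.64,9.50) (-8.66,1.68) (-0.82,-8.82)

t = z/height = 11.75/18 = 0.652778
s = 1 + (scale-1)·z/height = 1 + (2.17-1)·11.75/18 = 1.763750
θ = twist·z/height = 121°·11.75/18 = 78.9861° = 1.378568 rad
cos θ = 0.191047, sin θ = 0.981581 (intermediates below are computed at full precision and shown rounded to 5 d.p.)
v1: (-5,-4.5) → rotate → (3.46188,-5.76762) → ×s → (6.10589,-10.17263) → (6.11,-10.17)
v2: (-1.5,-4) → rotate → (3.63975,-2.23656) → ×s → (6.41961,-3.94473) → (6.42,-3.94)
v3: (1.5,-3.5) → rotate → (3.72210,0.80371) → ×s → (6.56486,1.41754) → (6.56,1.42)
v4: (5,2.5) → rotate → (-1.49872,5.38552) → ×s → (-2.64336,9.49871) → (-2.64,9.50)
v5: (0,5) → rotate → (-4.90790,0.95523) → ×s → (-8.65632,1.68480) → (-8.66,1.68)
v6: (-5,-0.5) → rotate → (-0.46444,-5.00343) → ×s → (-0.81916,-8.82480) → (-0.82,-8.82)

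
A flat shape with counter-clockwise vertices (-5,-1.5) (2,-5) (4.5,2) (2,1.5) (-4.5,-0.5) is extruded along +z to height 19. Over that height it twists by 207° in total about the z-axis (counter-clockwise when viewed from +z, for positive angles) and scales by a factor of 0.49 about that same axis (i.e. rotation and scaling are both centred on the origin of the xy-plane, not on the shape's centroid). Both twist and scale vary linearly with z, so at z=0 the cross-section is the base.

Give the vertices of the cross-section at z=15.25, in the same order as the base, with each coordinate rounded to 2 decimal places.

Cross-section at z=15.25: (3.08,0.15) (-0.44,3.15) (-2.86,-0.51) (-1.36,-0.58) (2.65,-0.35)

t = z/height = 15.25/19 = 0.802632
s = 1 + (scale-1)·z/height = 1 + (0.49-1)·15.25/19 = 0.590658
θ = twist·z/height = 207°·15.25/19 = 166.1447° = 2.899773 rad
cos θ = -0.970904, sin θ = 0.239470 (intermediates below are computed at full precision and shown rounded to 5 d.p.)
v1: (-5,-1.5) → rotate → (5.21372,0.25901) → ×s → (3.07953,0.15298) → (3.08,0.15)
v2: (2,-5) → rotate → (-0.74446,5.33346) → ×s → (-0.43972,3.15025) → (-0.44,3.15)
v3: (4.5,2) → rotate → (-4.84801,-0.86419) → ×s → (-2.86351,-0.51044) → (-2.86,-0.51)
v4: (2,1.5) → rotate → (-2.30101,-0.97742) → ×s → (-1.35911,-0.57732) → (-1.36,-0.58)
v5: (-4.5,-0.5) → rotate → (4.48880,-0.59216) → ×s → (2.65135,-0.34977) → (2.65,-0.35)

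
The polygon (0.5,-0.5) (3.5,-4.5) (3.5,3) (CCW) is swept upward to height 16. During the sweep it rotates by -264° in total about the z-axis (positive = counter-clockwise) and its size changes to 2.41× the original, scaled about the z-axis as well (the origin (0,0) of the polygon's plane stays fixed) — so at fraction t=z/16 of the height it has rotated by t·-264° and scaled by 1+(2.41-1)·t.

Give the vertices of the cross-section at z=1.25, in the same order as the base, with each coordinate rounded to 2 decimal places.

t = z/height = 1.25/16 = 0.078125
s = 1 + (scale-1)·z/height = 1 + (2.41-1)·1.25/16 = 1.110156
θ = twist·z/height = -264°·1.25/16 = -20.6250° = -0.359974 rad
cos θ = 0.935906, sin θ = -0.352250 (intermediates below are computed at full precision and shown rounded to 5 d.p.)
v1: (0.5,-0.5) → rotate → (0.29183,-0.64408) → ×s → (0.32397,-0.71503) → (0.32,-0.72)
v2: (3.5,-4.5) → rotate → (1.69055,-5.44445) → ×s → (1.87677,-6.04419) → (1.88,-6.04)
v3: (3.5,3) → rotate → (4.33242,1.57484) → ×s → (4.80966,1.74832) → (4.81,1.75)

Cross-section at z=1.25: (0.32,-0.72) (1.88,-6.04) (4.81,1.75)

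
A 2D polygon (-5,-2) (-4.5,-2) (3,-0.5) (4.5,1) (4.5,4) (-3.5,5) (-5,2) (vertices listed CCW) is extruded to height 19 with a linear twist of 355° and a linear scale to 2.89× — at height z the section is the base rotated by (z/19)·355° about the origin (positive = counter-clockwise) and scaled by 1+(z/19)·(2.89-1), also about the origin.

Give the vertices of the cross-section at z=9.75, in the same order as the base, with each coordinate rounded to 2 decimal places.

Cross-section at z=9.75: (9.69,4.31) (8.71,4.27) (-5.94,0.76) (-8.78,-2.30) (-8.56,-8.21) (7.26,-9.58) (9.99,-3.56)

t = z/height = 9.75/19 = 0.513158
s = 1 + (scale-1)·z/height = 1 + (2.89-1)·9.75/19 = 1.969868
θ = twist·z/height = 355°·9.75/19 = 182.1711° = 3.179485 rad
cos θ = -0.999282, sin θ = -0.037883 (intermediates below are computed at full precision and shown rounded to 5 d.p.)
v1: (-5,-2) → rotate → (4.92065,2.18798) → ×s → (9.69302,4.31003) → (9.69,4.31)
v2: (-4.5,-2) → rotate → (4.42100,2.16904) → ×s → (8.70880,4.27272) → (8.71,4.27)
v3: (3,-0.5) → rotate → (-3.01679,0.38599) → ×s → (-5.94268,0.76035) → (-5.94,0.76)
v4: (4.5,1) → rotate → (-4.45889,-1.16976) → ×s → (-8.78342,-2.30426) → (-8.78,-2.30)
v5: (4.5,4) → rotate → (-4.34524,-4.16760) → ×s → (-8.55955,-8.20963) → (-8.56,-8.21)
v6: (-3.5,5) → rotate → (3.68690,-4.86382) → ×s → (7.26271,-9.58109) → (7.26,-9.58)
v7: (-5,2) → rotate → (5.07218,-1.80915) → ×s → (9.99152,-3.56379) → (9.99,-3.56)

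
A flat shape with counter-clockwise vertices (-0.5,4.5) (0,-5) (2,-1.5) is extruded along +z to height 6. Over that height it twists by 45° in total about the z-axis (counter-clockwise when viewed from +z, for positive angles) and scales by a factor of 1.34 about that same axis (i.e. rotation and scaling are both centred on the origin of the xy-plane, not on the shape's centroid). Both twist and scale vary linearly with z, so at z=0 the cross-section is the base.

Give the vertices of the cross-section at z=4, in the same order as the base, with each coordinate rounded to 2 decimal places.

t = z/height = 4/6 = 0.666667
s = 1 + (scale-1)·z/height = 1 + (1.34-1)·4/6 = 1.226667
θ = twist·z/height = 45°·4/6 = 30.0000° = 0.523599 rad
cos θ = 0.866025, sin θ = 0.500000 (intermediates below are computed at full precision and shown rounded to 5 d.p.)
v1: (-0.5,4.5) → rotate → (-2.68301,3.64711) → ×s → (-3.29116,4.47379) → (-3.29,4.47)
v2: (0,-5) → rotate → (2.50000,-4.33013) → ×s → (3.06667,-5.31162) → (3.07,-5.31)
v3: (2,-1.5) → rotate → (2.48205,-0.29904) → ×s → (3.04465,-0.36682) → (3.04,-0.37)

Cross-section at z=4: (-3.29,4.47) (3.07,-5.31) (3.04,-0.37)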